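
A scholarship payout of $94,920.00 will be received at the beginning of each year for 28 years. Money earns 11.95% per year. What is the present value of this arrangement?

$851,529.81

This is an annuity due: 28 payments of $94,920.00 at the beginning of each year.
Periodic rate r = 0.1195 per year.
PV = PMT × [(1 − (1+r)^−n)/r] × (1+r) = 94,920 × [1 − (1+r)^−28] / r × (1+r) = $851,529.81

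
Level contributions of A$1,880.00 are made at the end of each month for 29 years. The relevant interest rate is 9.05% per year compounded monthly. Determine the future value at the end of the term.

This is an ordinary annuity: 348 deposits of A$1,880.00 at the end of each month.
Periodic rate r = 0.0905/12 per month; n is counted in months.
FV = PMT × [((1+r)^n − 1)/r] = 1,880 × [(1+r)^348 − 1] / r = A$3,156,523.82

A$3,156,523.82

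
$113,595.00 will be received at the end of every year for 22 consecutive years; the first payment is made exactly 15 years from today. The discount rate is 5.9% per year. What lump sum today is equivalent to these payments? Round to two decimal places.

$618,421.31

Ordinary annuity of 22 payments, first payment at period 15.
Periodic rate r = 0.059 per year.
The ordinary-annuity PV formula values the stream one period before the first payment (period 14); discount that back 14 periods:
PV₀ = 113,595 × [1 − (1+r)^−22] / r × (1+r)^−14 = $618,421.31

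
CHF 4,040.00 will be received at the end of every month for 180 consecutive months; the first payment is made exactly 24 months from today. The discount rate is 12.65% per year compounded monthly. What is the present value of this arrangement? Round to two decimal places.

CHF 255,509.86

Ordinary annuity of 180 payments, first payment at period 24.
Periodic rate r = 0.1265/12 per month; n is counted in months.
The ordinary-annuity PV formula values the stream one period before the first payment (period 23); discount that back 23 periods:
PV₀ = 4,040 × [1 − (1+r)^−180] / r × (1+r)^−23 = CHF 255,509.86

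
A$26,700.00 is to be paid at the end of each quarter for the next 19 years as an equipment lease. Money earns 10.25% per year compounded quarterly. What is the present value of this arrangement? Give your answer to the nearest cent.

A$889,646.31

This is an ordinary annuity: 76 payments of A$26,700.00 at the end of each quarter.
Periodic rate r = 0.1025/4 per quarter; n is counted in quarters.
PV = PMT × [(1 − (1+r)^−n)/r] = 26,700 × [1 − (1+r)^−76] / r = A$889,646.31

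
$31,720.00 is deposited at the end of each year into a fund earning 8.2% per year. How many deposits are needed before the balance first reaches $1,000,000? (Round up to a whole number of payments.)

Periodic rate r = 0.082 per year.
Ordinary annuity FV: 1,000,000 = 31,720 × [((1+r)^n − 1)/r].
(1+r)^n = 1 + 1,000,000 × r / 31,720, so n = ln(1 + 1,000,000·r/31,720) / ln(1+r) = 16.20.
Round up to a whole number of payments: n = 17.

17 payments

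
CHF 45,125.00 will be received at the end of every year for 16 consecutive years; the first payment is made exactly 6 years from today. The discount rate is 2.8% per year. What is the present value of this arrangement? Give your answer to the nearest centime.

CHF 501,352.67

Ordinary annuity of 16 payments, first payment at period 6.
Periodic rate r = 0.028 per year.
The ordinary-annuity PV formula values the stream one period before the first payment (period 5); discount that back 5 periods:
PV₀ = 45,125 × [1 − (1+r)^−16] / r × (1+r)^−5 = CHF 501,352.67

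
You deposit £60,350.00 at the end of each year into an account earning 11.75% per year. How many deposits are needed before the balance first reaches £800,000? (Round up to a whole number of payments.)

9 payments

Periodic rate r = 0.1175 per year.
Ordinary annuity FV: 800,000 = 60,350 × [((1+r)^n − 1)/r].
(1+r)^n = 1 + 800,000 × r / 60,350, so n = ln(1 + 800,000·r/60,350) / ln(1+r) = 8.45.
Round up to a whole number of payments: n = 9.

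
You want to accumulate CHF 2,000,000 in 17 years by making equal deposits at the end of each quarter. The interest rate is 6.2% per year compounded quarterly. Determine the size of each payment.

Level ordinary annuity; solve FV = PMT × [((1+r)^n − 1)/r] for PMT.
Periodic rate r = 0.062/4 per quarter; n is counted in quarters.
With n = 68: PMT = 2,000,000 / ([((1+r)^n − 1)/r]) = CHF 16,793.05

CHF 16,793.05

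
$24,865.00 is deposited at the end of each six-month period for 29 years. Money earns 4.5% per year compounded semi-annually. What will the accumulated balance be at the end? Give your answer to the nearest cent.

This is an ordinary annuity: 58 deposits of $24,865.00 at the end of each six-month period.
Periodic rate r = 0.045/2 per half-year; n is counted in half-years.
FV = PMT × [((1+r)^n − 1)/r] = 24,865 × [(1+r)^58 − 1] / r = $2,911,671.36

$2,911,671.36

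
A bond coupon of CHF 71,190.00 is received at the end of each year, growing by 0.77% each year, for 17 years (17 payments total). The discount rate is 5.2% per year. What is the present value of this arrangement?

CHF 833,642.41

Periodic rate r = 0.052 per year.
Growing ordinary annuity: PV = PMT₁ × [1 − ((1+g)/(1+r))^n] / (r − g) = 71,190 × [1 − ((1+0.0077)/(1+r))^17] / (r − 0.0077) = CHF 833,642.41.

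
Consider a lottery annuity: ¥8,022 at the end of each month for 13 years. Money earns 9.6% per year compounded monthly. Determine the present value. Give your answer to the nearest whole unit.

¥713,449

This is an ordinary annuity: 156 payments of ¥8,022 at the end of each month.
Periodic rate r = 0.096/12 per month; n is counted in months.
PV = PMT × [(1 − (1+r)^−n)/r] = 8,022 × [1 − (1+r)^−156] / r = ¥713,449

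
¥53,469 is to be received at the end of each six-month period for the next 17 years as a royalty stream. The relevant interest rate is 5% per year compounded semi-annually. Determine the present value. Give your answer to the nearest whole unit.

This is an ordinary annuity: 34 payments of ¥53,469 at the end of each six-month period.
Periodic rate r = 0.05/2 per half-year; n is counted in half-years.
PV = PMT × [(1 − (1+r)^−n)/r] = 53,469 × [1 − (1+r)^−34] / r = ¥1,215,018

¥1,215,018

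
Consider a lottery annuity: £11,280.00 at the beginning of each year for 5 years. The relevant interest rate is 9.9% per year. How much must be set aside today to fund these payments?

This is an annuity due: 5 payments of £11,280.00 at the beginning of each year.
Periodic rate r = 0.099 per year.
PV = PMT × [(1 − (1+r)^−n)/r] × (1+r) = 11,280 × [1 − (1+r)^−5] / r × (1+r) = £47,113.62

£47,113.62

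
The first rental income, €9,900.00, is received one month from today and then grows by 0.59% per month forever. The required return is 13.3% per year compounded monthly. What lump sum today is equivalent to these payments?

€1,909,967.85

Periodic rate r = 0.133/12 per month.
Growing perpetuity (Gordon): PV = PMT₁ / (r − g) = 9,900 / (r − 0.0059) = €1,909,967.85.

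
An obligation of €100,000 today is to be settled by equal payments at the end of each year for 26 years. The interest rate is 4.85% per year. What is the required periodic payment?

€6,849.23

Level ordinary annuity; solve PV = PMT × [(1 − (1+r)^−n)/r] for PMT.
Periodic rate r = 0.0485 per year.
With n = 26: PMT = 100,000 / ([(1 − (1+r)^−n)/r]) = €6,849.23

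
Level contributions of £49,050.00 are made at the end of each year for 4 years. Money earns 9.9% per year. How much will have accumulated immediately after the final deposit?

This is an ordinary annuity: 4 deposits of £49,050.00 at the end of each year.
Periodic rate r = 0.099 per year.
FV = PMT × [((1+r)^n − 1)/r] = 49,050 × [(1+r)^4 − 1] / r = £227,306.25

£227,306.25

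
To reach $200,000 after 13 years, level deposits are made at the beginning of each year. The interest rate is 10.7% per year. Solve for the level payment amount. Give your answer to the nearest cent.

$7,032.12

Level annuity due; solve FV = PMT × [((1+r)^n − 1)/r] × (1+r) for PMT.
Periodic rate r = 0.107 per year.
With n = 13: PMT = 200,000 / ([((1+r)^n − 1)/r] × (1+r)) = $7,032.12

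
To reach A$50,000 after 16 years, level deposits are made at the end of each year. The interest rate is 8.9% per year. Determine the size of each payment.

A$1,527.94

Level ordinary annuity; solve FV = PMT × [((1+r)^n − 1)/r] for PMT.
Periodic rate r = 0.089 per year.
With n = 16: PMT = 50,000 / ([((1+r)^n − 1)/r]) = A$1,527.94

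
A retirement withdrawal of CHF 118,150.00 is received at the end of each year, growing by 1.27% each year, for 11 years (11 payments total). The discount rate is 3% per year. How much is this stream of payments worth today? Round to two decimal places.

CHF 1,160,994.00

Periodic rate r = 0.03 per year.
Growing ordinary annuity: PV = PMT₁ × [1 − ((1+g)/(1+r))^n] / (r − g) = 118,150 × [1 − ((1+0.0127)/(1+r))^11] / (r − 0.0127) = CHF 1,160,994.00.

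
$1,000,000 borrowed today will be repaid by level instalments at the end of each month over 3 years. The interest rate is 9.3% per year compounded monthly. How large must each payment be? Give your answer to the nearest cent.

Level ordinary annuity; solve PV = PMT × [(1 − (1+r)^−n)/r] for PMT.
Periodic rate r = 0.093/12 per month; n is counted in months.
With n = 36: PMT = 1,000,000 / ([(1 − (1+r)^−n)/r]) = $31,939.54

$31,939.54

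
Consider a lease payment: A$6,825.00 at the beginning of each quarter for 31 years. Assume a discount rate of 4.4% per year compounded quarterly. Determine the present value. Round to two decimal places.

A$465,725.50

This is an annuity due: 124 payments of A$6,825.00 at the beginning of each quarter.
Periodic rate r = 0.044/4 per quarter; n is counted in quarters.
PV = PMT × [(1 − (1+r)^−n)/r] × (1+r) = 6,825 × [1 − (1+r)^−124] / r × (1+r) = A$465,725.50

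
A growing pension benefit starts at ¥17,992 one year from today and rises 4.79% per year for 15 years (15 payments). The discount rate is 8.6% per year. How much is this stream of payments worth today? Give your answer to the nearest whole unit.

¥195,852

Periodic rate r = 0.086 per year.
Growing ordinary annuity: PV = PMT₁ × [1 − ((1+g)/(1+r))^n] / (r − g) = 17,992 × [1 − ((1+0.0479)/(1+r))^15] / (r − 0.0479) = ¥195,852.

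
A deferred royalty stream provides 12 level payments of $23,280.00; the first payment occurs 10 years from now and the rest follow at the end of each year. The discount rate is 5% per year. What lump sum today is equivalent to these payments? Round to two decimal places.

Ordinary annuity of 12 payments, first payment at period 10.
Periodic rate r = 0.05 per year.
The ordinary-annuity PV formula values the stream one period before the first payment (period 9); discount that back 9 periods:
PV₀ = 23,280 × [1 − (1+r)^−12] / r × (1+r)^−9 = $133,006.35

$133,006.35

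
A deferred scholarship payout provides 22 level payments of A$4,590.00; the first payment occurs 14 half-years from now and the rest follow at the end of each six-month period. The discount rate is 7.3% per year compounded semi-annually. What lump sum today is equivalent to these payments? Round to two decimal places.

Ordinary annuity of 22 payments, first payment at period 14.
Periodic rate r = 0.073/2 per half-year; n is counted in half-years.
The ordinary-annuity PV formula values the stream one period before the first payment (period 13); discount that back 13 periods:
PV₀ = 4,590 × [1 − (1+r)^−22] / r × (1+r)^−13 = A$43,048.94

A$43,048.94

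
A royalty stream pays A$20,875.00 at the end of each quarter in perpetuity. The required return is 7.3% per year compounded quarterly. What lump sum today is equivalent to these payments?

Periodic rate r = 0.073/4 per quarter.
Level perpetuity: PV = PMT / r = 20,875 / (0.073/4) = A$1,143,835.62.

A$1,143,835.62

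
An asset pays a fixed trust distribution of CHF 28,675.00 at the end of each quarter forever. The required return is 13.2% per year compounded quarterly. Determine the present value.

CHF 868,939.39

Periodic rate r = 0.132/4 per quarter.
Level perpetuity: PV = PMT / r = 28,675 / (0.132/4) = CHF 868,939.39.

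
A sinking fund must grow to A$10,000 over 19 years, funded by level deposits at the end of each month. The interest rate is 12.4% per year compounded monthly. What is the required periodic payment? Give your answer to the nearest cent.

Level ordinary annuity; solve FV = PMT × [((1+r)^n − 1)/r] for PMT.
Periodic rate r = 0.124/12 per month; n is counted in months.
With n = 228: PMT = 10,000 / ([((1+r)^n − 1)/r]) = A$10.97

A$10.97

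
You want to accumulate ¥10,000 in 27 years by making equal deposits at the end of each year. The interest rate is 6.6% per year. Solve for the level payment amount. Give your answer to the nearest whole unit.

Level ordinary annuity; solve FV = PMT × [((1+r)^n − 1)/r] for PMT.
Periodic rate r = 0.066 per year.
With n = 27: PMT = 10,000 / ([((1+r)^n − 1)/r]) = ¥143

¥143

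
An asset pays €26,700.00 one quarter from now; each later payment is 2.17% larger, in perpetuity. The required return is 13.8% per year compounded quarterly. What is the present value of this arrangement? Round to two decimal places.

€2,085,937.50

Periodic rate r = 0.138/4 per quarter.
Growing perpetuity (Gordon): PV = PMT₁ / (r − g) = 26,700 / (r − 0.0217) = €2,085,937.50.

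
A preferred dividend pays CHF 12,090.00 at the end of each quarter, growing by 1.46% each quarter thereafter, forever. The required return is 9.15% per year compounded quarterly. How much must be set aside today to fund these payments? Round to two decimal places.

CHF 1,461,027.19

Periodic rate r = 0.0915/4 per quarter.
Growing perpetuity (Gordon): PV = PMT₁ / (r − g) = 12,090 / (r − 0.0146) = CHF 1,461,027.19.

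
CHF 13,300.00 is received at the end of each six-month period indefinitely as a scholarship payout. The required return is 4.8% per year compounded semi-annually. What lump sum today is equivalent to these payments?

CHF 554,166.67

Periodic rate r = 0.048/2 per half-year.
Level perpetuity: PV = PMT / r = 13,300 / (0.048/2) = CHF 554,166.67.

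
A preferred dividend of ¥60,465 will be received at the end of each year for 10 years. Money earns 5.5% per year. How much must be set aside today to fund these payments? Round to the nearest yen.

This is an ordinary annuity: 10 payments of ¥60,465 at the end of each year.
Periodic rate r = 0.055 per year.
PV = PMT × [(1 − (1+r)^−n)/r] = 60,465 × [1 − (1+r)^−10] / r = ¥455,763

¥455,763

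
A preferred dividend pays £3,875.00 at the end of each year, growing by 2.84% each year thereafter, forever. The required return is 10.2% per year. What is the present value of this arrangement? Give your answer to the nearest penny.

Periodic rate r = 0.102 per year.
Growing perpetuity (Gordon): PV = PMT₁ / (r − g) = 3,875 / (r − 0.0284) = £52,649.46.

£52,649.46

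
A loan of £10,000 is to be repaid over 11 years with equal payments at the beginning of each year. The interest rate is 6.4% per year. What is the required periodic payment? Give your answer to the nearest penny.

Level annuity due; solve PV = PMT × [(1 − (1+r)^−n)/r] × (1+r) for PMT.
Periodic rate r = 0.064 per year.
With n = 11: PMT = 10,000 / ([(1 − (1+r)^−n)/r] × (1+r)) = £1,216.16

£1,216.16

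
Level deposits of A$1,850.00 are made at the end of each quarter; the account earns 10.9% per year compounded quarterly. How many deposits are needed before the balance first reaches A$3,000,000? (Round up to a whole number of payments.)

142 payments

Periodic rate r = 0.109/4 per quarter; n is counted in quarters.
Ordinary annuity FV: 3,000,000 = 1,850 × [((1+r)^n − 1)/r].
(1+r)^n = 1 + 3,000,000 × r / 1,850, so n = ln(1 + 3,000,000·r/1,850) / ln(1+r) = 141.74.
Round up to a whole number of payments: n = 142.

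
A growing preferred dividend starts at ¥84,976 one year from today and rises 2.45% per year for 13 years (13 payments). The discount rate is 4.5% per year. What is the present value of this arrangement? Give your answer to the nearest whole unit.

¥941,218

Periodic rate r = 0.045 per year.
Growing ordinary annuity: PV = PMT₁ × [1 − ((1+g)/(1+r))^n] / (r − g) = 84,976 × [1 − ((1+0.0245)/(1+r))^13] / (r − 0.0245) = ¥941,218.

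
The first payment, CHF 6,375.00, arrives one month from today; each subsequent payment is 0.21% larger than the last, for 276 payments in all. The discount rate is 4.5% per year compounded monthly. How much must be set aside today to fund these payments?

CHF 1,410,084.14

Periodic rate r = 0.045/12 per month; n is counted in months.
Growing ordinary annuity: PV = PMT₁ × [1 − ((1+g)/(1+r))^n] / (r − g) = 6,375 × [1 − ((1+0.0021)/(1+r))^276] / (r − 0.0021) = CHF 1,410,084.14.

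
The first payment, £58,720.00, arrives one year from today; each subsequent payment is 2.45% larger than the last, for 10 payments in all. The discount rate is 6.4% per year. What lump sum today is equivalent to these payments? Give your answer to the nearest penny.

Periodic rate r = 0.064 per year.
Growing ordinary annuity: PV = PMT₁ × [1 − ((1+g)/(1+r))^n] / (r − g) = 58,720 × [1 − ((1+0.0245)/(1+r))^10] / (r − 0.0245) = £468,243.46.

£468,243.46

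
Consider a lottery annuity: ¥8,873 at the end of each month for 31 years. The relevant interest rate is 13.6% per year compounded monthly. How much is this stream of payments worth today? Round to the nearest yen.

This is an ordinary annuity: 372 payments of ¥8,873 at the end of each month.
Periodic rate r = 0.136/12 per month; n is counted in months.
PV = PMT × [(1 − (1+r)^−n)/r] = 8,873 × [1 − (1+r)^−372] / r = ¥771,081

¥771,081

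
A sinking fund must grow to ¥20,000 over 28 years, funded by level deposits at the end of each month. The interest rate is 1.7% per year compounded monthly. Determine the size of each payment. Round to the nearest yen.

Level ordinary annuity; solve FV = PMT × [((1+r)^n − 1)/r] for PMT.
Periodic rate r = 0.017/12 per month; n is counted in months.
With n = 336: PMT = 20,000 / ([((1+r)^n − 1)/r]) = ¥47

¥47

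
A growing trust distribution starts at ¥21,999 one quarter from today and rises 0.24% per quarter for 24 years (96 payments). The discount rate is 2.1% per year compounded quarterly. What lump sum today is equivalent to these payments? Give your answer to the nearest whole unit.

Periodic rate r = 0.021/4 per quarter; n is counted in quarters.
Growing ordinary annuity: PV = PMT₁ × [1 − ((1+g)/(1+r))^n] / (r − g) = 21,999 × [1 − ((1+0.0024)/(1+r))^96] / (r − 0.0024) = ¥1,841,513.

¥1,841,513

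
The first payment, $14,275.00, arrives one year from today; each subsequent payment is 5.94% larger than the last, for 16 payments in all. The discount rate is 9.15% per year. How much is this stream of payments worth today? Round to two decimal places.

Periodic rate r = 0.0915 per year.
Growing ordinary annuity: PV = PMT₁ × [1 − ((1+g)/(1+r))^n] / (r − g) = 14,275 × [1 − ((1+0.0594)/(1+r))^16] / (r − 0.0594) = $168,868.18.

$168,868.18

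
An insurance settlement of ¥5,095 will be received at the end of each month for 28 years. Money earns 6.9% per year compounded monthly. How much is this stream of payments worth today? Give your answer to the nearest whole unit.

This is an ordinary annuity: 336 payments of ¥5,095 at the end of each month.
Periodic rate r = 0.069/12 per month; n is counted in months.
PV = PMT × [(1 − (1+r)^−n)/r] = 5,095 × [1 − (1+r)^−336] / r = ¥757,018

¥757,018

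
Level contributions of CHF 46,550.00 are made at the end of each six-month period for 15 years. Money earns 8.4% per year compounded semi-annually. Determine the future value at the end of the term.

CHF 2,699,710.72

This is an ordinary annuity: 30 deposits of CHF 46,550.00 at the end of each six-month period.
Periodic rate r = 0.084/2 per half-year; n is counted in half-years.
FV = PMT × [((1+r)^n − 1)/r] = 46,550 × [(1+r)^30 − 1] / r = CHF 2,699,710.72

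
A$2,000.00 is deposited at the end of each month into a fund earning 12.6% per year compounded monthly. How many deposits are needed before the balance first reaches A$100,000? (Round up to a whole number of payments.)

Periodic rate r = 0.126/12 per month; n is counted in months.
Ordinary annuity FV: 100,000 = 2,000 × [((1+r)^n − 1)/r].
(1+r)^n = 1 + 100,000 × r / 2,000, so n = ln(1 + 100,000·r/2,000) / ln(1+r) = 40.40.
Round up to a whole number of payments: n = 41.

41 payments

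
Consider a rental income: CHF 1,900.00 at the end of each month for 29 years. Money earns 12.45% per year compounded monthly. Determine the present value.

CHF 178,087.97

This is an ordinary annuity: 348 payments of CHF 1,900.00 at the end of each month.
Periodic rate r = 0.1245/12 per month; n is counted in months.
PV = PMT × [(1 − (1+r)^−n)/r] = 1,900 × [1 − (1+r)^−348] / r = CHF 178,087.97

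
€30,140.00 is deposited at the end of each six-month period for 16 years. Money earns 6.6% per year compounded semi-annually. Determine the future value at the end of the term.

€1,667,973.30

This is an ordinary annuity: 32 deposits of €30,140.00 at the end of each six-month period.
Periodic rate r = 0.066/2 per half-year; n is counted in half-years.
FV = PMT × [((1+r)^n − 1)/r] = 30,140 × [(1+r)^32 − 1] / r = €1,667,973.30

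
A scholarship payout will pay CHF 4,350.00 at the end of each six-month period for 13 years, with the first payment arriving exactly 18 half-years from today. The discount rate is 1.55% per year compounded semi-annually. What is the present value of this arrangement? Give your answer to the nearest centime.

Ordinary annuity of 26 payments, first payment at period 18.
Periodic rate r = 0.0155/2 per half-year; n is counted in half-years.
The ordinary-annuity PV formula values the stream one period before the first payment (period 17); discount that back 17 periods:
PV₀ = 4,350 × [1 − (1+r)^−26] / r × (1+r)^−17 = CHF 89,521.99

CHF 89,521.99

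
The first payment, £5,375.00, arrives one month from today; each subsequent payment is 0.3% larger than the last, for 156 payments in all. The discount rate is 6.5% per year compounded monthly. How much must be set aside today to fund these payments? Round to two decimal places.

£696,154.11

Periodic rate r = 0.065/12 per month; n is counted in months.
Growing ordinary annuity: PV = PMT₁ × [1 − ((1+g)/(1+r))^n] / (r − g) = 5,375 × [1 − ((1+0.003)/(1+r))^156] / (r − 0.003) = £696,154.11.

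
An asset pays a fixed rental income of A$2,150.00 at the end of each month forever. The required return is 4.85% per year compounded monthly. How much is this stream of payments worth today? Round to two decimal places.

A$531,958.76

Periodic rate r = 0.0485/12 per month.
Level perpetuity: PV = PMT / r = 2,150 / (0.0485/12) = A$531,958.76.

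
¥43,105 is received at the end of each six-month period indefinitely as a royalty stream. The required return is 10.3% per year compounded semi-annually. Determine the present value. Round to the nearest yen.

Periodic rate r = 0.103/2 per half-year.
Level perpetuity: PV = PMT / r = 43,105 / (0.103/2) = ¥836,990.

¥836,990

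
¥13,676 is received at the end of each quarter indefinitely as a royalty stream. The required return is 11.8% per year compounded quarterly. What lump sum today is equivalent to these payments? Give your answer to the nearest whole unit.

¥463,593

Periodic rate r = 0.118/4 per quarter.
Level perpetuity: PV = PMT / r = 13,676 / (0.118/4) = ¥463,593.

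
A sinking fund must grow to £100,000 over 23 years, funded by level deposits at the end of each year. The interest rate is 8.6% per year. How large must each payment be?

£1,516.92

Level ordinary annuity; solve FV = PMT × [((1+r)^n − 1)/r] for PMT.
Periodic rate r = 0.086 per year.
With n = 23: PMT = 100,000 / ([((1+r)^n − 1)/r]) = £1,516.92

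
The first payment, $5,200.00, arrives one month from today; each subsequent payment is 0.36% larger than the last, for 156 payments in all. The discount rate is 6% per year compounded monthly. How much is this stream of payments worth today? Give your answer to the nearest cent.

$725,935.54

Periodic rate r = 0.06/12 per month; n is counted in months.
Growing ordinary annuity: PV = PMT₁ × [1 − ((1+g)/(1+r))^n] / (r − g) = 5,200 × [1 − ((1+0.0036)/(1+r))^156] / (r − 0.0036) = $725,935.54.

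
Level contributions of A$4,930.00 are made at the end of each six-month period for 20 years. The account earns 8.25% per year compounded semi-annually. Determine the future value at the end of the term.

This is an ordinary annuity: 40 deposits of A$4,930.00 at the end of each six-month period.
Periodic rate r = 0.0825/2 per half-year; n is counted in half-years.
FV = PMT × [((1+r)^n − 1)/r] = 4,930 × [(1+r)^40 − 1] / r = A$482,522.35

A$482,522.35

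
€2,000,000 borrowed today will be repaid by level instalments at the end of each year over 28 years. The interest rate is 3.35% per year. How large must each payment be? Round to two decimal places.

Level ordinary annuity; solve PV = PMT × [(1 − (1+r)^−n)/r] for PMT.
Periodic rate r = 0.0335 per year.
With n = 28: PMT = 2,000,000 / ([(1 − (1+r)^−n)/r]) = €111,198.15

€111,198.15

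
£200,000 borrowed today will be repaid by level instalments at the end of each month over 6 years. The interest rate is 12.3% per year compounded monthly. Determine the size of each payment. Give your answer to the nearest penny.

Level ordinary annuity; solve PV = PMT × [(1 − (1+r)^−n)/r] for PMT.
Periodic rate r = 0.123/12 per month; n is counted in months.
With n = 72: PMT = 200,000 / ([(1 − (1+r)^−n)/r]) = £3,941.31

£3,941.31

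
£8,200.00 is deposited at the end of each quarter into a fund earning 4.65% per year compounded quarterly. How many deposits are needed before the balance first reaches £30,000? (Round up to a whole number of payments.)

4 payments

Periodic rate r = 0.0465/4 per quarter; n is counted in quarters.
Ordinary annuity FV: 30,000 = 8,200 × [((1+r)^n − 1)/r].
(1+r)^n = 1 + 30,000 × r / 8,200, so n = ln(1 + 30,000·r/8,200) / ln(1+r) = 3.60.
Round up to a whole number of payments: n = 4.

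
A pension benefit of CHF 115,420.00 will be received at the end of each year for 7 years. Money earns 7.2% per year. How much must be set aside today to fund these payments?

This is an ordinary annuity: 7 payments of CHF 115,420.00 at the end of each year.
Periodic rate r = 0.072 per year.
PV = PMT × [(1 − (1+r)^−n)/r] = 115,420 × [1 − (1+r)^−7] / r = CHF 617,717.91

CHF 617,717.91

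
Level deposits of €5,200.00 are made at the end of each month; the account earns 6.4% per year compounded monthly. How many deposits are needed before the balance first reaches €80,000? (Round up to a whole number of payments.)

15 payments

Periodic rate r = 0.064/12 per month; n is counted in months.
Ordinary annuity FV: 80,000 = 5,200 × [((1+r)^n − 1)/r].
(1+r)^n = 1 + 80,000 × r / 5,200, so n = ln(1 + 80,000·r/5,200) / ln(1+r) = 14.83.
Round up to a whole number of payments: n = 15.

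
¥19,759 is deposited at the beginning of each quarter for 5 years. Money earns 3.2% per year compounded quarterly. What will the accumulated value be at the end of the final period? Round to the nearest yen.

This is an annuity due: 20 deposits of ¥19,759 at the beginning of each quarter.
Periodic rate r = 0.032/4 per quarter; n is counted in quarters.
FV = PMT × [((1+r)^n − 1)/r] × (1+r) = 19,759 × [(1+r)^20 − 1] / r × (1+r) = ¥430,119

¥430,119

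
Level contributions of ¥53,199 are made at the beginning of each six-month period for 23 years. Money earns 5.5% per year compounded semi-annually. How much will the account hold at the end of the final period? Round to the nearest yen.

¥4,935,650

This is an annuity due: 46 deposits of ¥53,199 at the beginning of each six-month period.
Periodic rate r = 0.055/2 per half-year; n is counted in half-years.
FV = PMT × [((1+r)^n − 1)/r] × (1+r) = 53,199 × [(1+r)^46 − 1] / r × (1+r) = ¥4,935,650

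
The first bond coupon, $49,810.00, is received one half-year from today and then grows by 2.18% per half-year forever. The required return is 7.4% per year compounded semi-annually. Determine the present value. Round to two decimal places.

$3,276,973.68

Periodic rate r = 0.074/2 per half-year.
Growing perpetuity (Gordon): PV = PMT₁ / (r − g) = 49,810 / (r − 0.0218) = $3,276,973.68.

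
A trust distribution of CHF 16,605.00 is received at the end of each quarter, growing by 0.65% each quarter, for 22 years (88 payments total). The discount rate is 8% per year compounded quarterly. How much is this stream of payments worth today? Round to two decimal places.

Periodic rate r = 0.08/4 per quarter; n is counted in quarters.
Growing ordinary annuity: PV = PMT₁ × [1 − ((1+g)/(1+r))^n] / (r − g) = 16,605 × [1 − ((1+0.0065)/(1+r))^88] / (r − 0.0065) = CHF 849,195.06.

CHF 849,195.06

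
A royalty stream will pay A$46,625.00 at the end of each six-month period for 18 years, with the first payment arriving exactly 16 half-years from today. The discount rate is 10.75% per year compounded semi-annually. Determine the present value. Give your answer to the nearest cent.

A$335,462.12

Ordinary annuity of 36 payments, first payment at period 16.
Periodic rate r = 0.1075/2 per half-year; n is counted in half-years.
The ordinary-annuity PV formula values the stream one period before the first payment (period 15); discount that back 15 periods:
PV₀ = 46,625 × [1 − (1+r)^−36] / r × (1+r)^−15 = A$335,462.12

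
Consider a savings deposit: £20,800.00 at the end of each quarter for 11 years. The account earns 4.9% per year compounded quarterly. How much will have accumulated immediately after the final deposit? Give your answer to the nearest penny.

£1,203,321.89

This is an ordinary annuity: 44 deposits of £20,800.00 at the end of each quarter.
Periodic rate r = 0.049/4 per quarter; n is counted in quarters.
FV = PMT × [((1+r)^n − 1)/r] = 20,800 × [(1+r)^44 − 1] / r = £1,203,321.89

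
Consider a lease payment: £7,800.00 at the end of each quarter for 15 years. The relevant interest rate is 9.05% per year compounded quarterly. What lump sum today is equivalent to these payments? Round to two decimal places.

This is an ordinary annuity: 60 payments of £7,800.00 at the end of each quarter.
Periodic rate r = 0.0905/4 per quarter; n is counted in quarters.
PV = PMT × [(1 − (1+r)^−n)/r] = 7,800 × [1 − (1+r)^−60] / r = £254,693.51

£254,693.51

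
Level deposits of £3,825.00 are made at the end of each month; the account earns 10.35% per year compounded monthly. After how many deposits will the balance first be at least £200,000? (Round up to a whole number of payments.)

Periodic rate r = 0.1035/12 per month; n is counted in months.
Ordinary annuity FV: 200,000 = 3,825 × [((1+r)^n − 1)/r].
(1+r)^n = 1 + 200,000 × r / 3,825, so n = ln(1 + 200,000·r/3,825) / ln(1+r) = 43.34.
Round up to a whole number of payments: n = 44.

44 payments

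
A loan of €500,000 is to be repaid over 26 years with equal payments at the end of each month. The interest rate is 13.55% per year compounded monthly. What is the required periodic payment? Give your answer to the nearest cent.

Level ordinary annuity; solve PV = PMT × [(1 − (1+r)^−n)/r] for PMT.
Periodic rate r = 0.1355/12 per month; n is counted in months.
With n = 312: PMT = 500,000 / ([(1 − (1+r)^−n)/r]) = €5,821.04

€5,821.04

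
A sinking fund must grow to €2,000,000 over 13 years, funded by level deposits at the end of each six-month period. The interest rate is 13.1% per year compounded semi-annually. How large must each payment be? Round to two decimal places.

€31,156.14

Level ordinary annuity; solve FV = PMT × [((1+r)^n − 1)/r] for PMT.
Periodic rate r = 0.131/2 per half-year; n is counted in half-years.
With n = 26: PMT = 2,000,000 / ([((1+r)^n − 1)/r]) = €31,156.14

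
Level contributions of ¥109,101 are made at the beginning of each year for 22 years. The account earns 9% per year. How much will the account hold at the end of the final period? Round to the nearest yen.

¥7,476,903

This is an annuity due: 22 deposits of ¥109,101 at the beginning of each year.
Periodic rate r = 0.09 per year.
FV = PMT × [((1+r)^n − 1)/r] × (1+r) = 109,101 × [(1+r)^22 − 1] / r × (1+r) = ¥7,476,903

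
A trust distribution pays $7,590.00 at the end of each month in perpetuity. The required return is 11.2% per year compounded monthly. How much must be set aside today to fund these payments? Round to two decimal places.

$813,214.29

Periodic rate r = 0.112/12 per month.
Level perpetuity: PV = PMT / r = 7,590 / (0.112/12) = $813,214.29.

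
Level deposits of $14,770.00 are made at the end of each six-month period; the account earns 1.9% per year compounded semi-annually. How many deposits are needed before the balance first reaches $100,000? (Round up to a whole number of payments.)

Periodic rate r = 0.019/2 per half-year; n is counted in half-years.
Ordinary annuity FV: 100,000 = 14,770 × [((1+r)^n − 1)/r].
(1+r)^n = 1 + 100,000 × r / 14,770, so n = ln(1 + 100,000·r/14,770) / ln(1+r) = 6.59.
Round up to a whole number of payments: n = 7.

7 payments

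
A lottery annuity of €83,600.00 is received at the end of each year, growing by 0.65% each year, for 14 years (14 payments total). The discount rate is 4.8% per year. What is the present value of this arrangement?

€870,281.04

Periodic rate r = 0.048 per year.
Growing ordinary annuity: PV = PMT₁ × [1 − ((1+g)/(1+r))^n] / (r − g) = 83,600 × [1 − ((1+0.0065)/(1+r))^14] / (r − 0.0065) = €870,281.04.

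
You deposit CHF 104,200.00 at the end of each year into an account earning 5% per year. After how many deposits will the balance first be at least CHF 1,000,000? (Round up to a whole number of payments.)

Periodic rate r = 0.05 per year.
Ordinary annuity FV: 1,000,000 = 104,200 × [((1+r)^n − 1)/r].
(1+r)^n = 1 + 1,000,000 × r / 104,200, so n = ln(1 + 1,000,000·r/104,200) / ln(1+r) = 8.03.
Round up to a whole number of payments: n = 9.

9 payments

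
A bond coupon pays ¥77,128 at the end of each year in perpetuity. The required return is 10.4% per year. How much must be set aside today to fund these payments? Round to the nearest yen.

¥741,615

Periodic rate r = 0.104 per year.
Level perpetuity: PV = PMT / r = 77,128 / (0.104) = ¥741,615.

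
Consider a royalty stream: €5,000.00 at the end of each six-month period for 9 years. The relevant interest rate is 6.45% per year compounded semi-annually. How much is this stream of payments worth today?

€67,477.45

This is an ordinary annuity: 18 payments of €5,000.00 at the end of each six-month period.
Periodic rate r = 0.0645/2 per half-year; n is counted in half-years.
PV = PMT × [(1 − (1+r)^−n)/r] = 5,000 × [1 − (1+r)^−18] / r = €67,477.45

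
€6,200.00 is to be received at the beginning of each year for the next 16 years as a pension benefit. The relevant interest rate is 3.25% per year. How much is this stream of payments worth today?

€78,894.38

This is an annuity due: 16 payments of €6,200.00 at the beginning of each year.
Periodic rate r = 0.0325 per year.
PV = PMT × [(1 − (1+r)^−n)/r] × (1+r) = 6,200 × [1 − (1+r)^−16] / r × (1+r) = €78,894.38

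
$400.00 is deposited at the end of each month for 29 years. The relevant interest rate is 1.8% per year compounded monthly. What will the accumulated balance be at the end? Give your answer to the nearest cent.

This is an ordinary annuity: 348 deposits of $400.00 at the end of each month.
Periodic rate r = 0.018/12 per month; n is counted in months.
FV = PMT × [((1+r)^n − 1)/r] = 400 × [(1+r)^348 − 1] / r = $182,596.27

$182,596.27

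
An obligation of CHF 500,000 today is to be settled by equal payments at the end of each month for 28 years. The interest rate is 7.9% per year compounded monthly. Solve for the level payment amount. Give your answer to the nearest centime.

Level ordinary annuity; solve PV = PMT × [(1 − (1+r)^−n)/r] for PMT.
Periodic rate r = 0.079/12 per month; n is counted in months.
With n = 336: PMT = 500,000 / ([(1 − (1+r)^−n)/r]) = CHF 3,699.66

CHF 3,699.66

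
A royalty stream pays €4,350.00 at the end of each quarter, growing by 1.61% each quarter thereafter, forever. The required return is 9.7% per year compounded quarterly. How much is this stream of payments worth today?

Periodic rate r = 0.097/4 per quarter.
Growing perpetuity (Gordon): PV = PMT₁ / (r − g) = 4,350 / (r − 0.0161) = €533,742.33.

€533,742.33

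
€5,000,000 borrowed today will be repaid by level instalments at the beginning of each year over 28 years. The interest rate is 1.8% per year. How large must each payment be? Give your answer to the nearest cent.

Level annuity due; solve PV = PMT × [(1 − (1+r)^−n)/r] × (1+r) for PMT.
Periodic rate r = 0.018 per year.
With n = 28: PMT = 5,000,000 / ([(1 − (1+r)^−n)/r] × (1+r)) = €224,857.26

€224,857.26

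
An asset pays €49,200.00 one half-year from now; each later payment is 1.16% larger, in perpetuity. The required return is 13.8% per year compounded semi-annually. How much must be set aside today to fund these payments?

Periodic rate r = 0.138/2 per half-year.
Growing perpetuity (Gordon): PV = PMT₁ / (r − g) = 49,200 / (r − 0.0116) = €857,142.86.

€857,142.86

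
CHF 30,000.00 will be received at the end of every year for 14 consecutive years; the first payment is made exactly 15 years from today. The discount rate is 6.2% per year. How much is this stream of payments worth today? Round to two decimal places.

CHF 118,649.40

Ordinary annuity of 14 payments, first payment at period 15.
Periodic rate r = 0.062 per year.
The ordinary-annuity PV formula values the stream one period before the first payment (period 14); discount that back 14 periods:
PV₀ = 30,000 × [1 − (1+r)^−14] / r × (1+r)^−14 = CHF 118,649.40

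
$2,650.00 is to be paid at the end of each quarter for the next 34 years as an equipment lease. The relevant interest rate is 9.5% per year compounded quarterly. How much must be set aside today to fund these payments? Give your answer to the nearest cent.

$106,995.31

This is an ordinary annuity: 136 payments of $2,650.00 at the end of each quarter.
Periodic rate r = 0.095/4 per quarter; n is counted in quarters.
PV = PMT × [(1 − (1+r)^−n)/r] = 2,650 × [1 − (1+r)^−136] / r = $106,995.31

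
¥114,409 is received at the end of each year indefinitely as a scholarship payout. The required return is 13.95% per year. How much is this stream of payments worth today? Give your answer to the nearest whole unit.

¥820,136

Periodic rate r = 0.1395 per year.
Level perpetuity: PV = PMT / r = 114,409 / (0.1395) = ¥820,136.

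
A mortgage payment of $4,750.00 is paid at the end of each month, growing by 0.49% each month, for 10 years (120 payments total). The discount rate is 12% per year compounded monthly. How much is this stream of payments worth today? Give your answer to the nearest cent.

Periodic rate r = 0.12/12 per month; n is counted in months.
Growing ordinary annuity: PV = PMT₁ × [1 − ((1+g)/(1+r))^n] / (r − g) = 4,750 × [1 − ((1+0.0049)/(1+r))^120] / (r − 0.0049) = $424,031.36.

$424,031.36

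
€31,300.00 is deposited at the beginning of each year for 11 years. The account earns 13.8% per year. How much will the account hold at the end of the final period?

This is an annuity due: 11 deposits of €31,300.00 at the beginning of each year.
Periodic rate r = 0.138 per year.
FV = PMT × [((1+r)^n − 1)/r] × (1+r) = 31,300 × [(1+r)^11 − 1] / r × (1+r) = €811,860.36

€811,860.36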